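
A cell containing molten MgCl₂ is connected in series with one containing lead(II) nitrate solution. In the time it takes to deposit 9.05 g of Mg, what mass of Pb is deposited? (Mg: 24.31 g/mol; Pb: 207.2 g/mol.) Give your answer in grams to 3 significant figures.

77.1 g

n(Mg) = 9.05 / 24.31 = 0.3723 mol
Mg²⁺ + 2e⁻ → Mg, so n(e⁻) = 2 × 0.3723 = 0.7446 mol
The cells are in series, so the same charge (and hence the same n(e⁻) = 0.7446 mol) passes through both.
Pb²⁺ + 2e⁻ → Pb, so n(Pb) = 0.7446 / 2 = 0.3723 mol
m(Pb) = 0.3723 × 207.2 = 77.1 g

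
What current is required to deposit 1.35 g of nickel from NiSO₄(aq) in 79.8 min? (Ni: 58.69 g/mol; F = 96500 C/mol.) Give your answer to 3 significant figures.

0.927 A

n(Ni) = 1.35 / 58.69 = 0.02300 mol
Ni²⁺ + 2e⁻ → Ni, so n(e⁻) = 2 × 0.02300 = 0.04600 mol
Q = 0.04600 × 96500 = 4439 C
I = Q / t = 4439 / 4788 s = 0.927 A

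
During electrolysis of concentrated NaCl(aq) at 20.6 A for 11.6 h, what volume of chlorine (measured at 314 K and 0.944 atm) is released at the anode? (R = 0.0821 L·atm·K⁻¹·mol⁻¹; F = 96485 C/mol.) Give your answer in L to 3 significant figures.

122 L

Charge passed = 20.6 × 41760 = 8.603×10^5 C
n(e⁻) = Q/F = 8.603×10^5/96485 = 8.916 mol
2Cl⁻ → Cl₂ + 2e⁻, so n(Cl₂) = 8.916 / 2 = 4.458 mol
V = nRT/P = 4.458 × 0.0821 × 314 / 0.944 = 121.7 L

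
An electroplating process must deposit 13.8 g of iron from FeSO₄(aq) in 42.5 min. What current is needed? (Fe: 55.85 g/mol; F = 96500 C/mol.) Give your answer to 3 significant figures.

18.7 A

n(Fe) = 13.8 / 55.85 = 0.2471 mol
Fe²⁺ + 2e⁻ → Fe, so n(e⁻) = 2 × 0.2471 = 0.4942 mol
Q = 0.4942 × 96500 = 47690 C
I = Q / t = 47690 / 2550 s = 18.7 A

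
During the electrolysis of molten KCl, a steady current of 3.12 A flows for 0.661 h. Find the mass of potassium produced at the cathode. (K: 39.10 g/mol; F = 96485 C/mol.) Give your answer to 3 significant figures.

Q = It = 3.12 × 2379.6 = 7424 C
n(e⁻) = Q/F = 7424/96485 = 0.07694 mol
K⁺ + e⁻ → K, so n(K) = 0.07694 mol
m = 0.07694 × 39.10 = 3.01 g

3.01 g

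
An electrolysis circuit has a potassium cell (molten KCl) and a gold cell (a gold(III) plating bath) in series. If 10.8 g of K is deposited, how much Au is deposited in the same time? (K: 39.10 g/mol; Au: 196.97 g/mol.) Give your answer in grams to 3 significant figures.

n(K) = 10.8 / 39.10 = 0.2762 mol
K⁺ + e⁻ → K, so n(e⁻) = 0.2762 mol
Same current for the same time ⇒ same n(e⁻) = 0.2762 mol in both cells.
Au³⁺ + 3e⁻ → Au, so n(Au) = 0.2762 / 3 = 0.09207 mol
m(Au) = 0.09207 × 196.97 = 18.1 g

18.1 g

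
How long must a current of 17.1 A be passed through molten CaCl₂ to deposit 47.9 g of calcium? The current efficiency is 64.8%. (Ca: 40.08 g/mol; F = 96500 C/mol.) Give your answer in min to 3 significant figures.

n(Ca) = 47.9 / 40.08 = 1.195 mol
Ca²⁺ + 2e⁻ → Ca, so n(e⁻) = 2 × 1.195 = 2.390 mol
Q = 2.390 × 96500 / 0.648 = 3.559×10^5 C
t = Q / I = 3.559×10^5 / 17.1 = 20810 s = 347 min

347 min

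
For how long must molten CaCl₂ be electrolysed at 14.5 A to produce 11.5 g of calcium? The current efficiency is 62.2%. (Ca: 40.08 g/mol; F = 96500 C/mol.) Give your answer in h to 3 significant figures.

n(Ca) = 11.5 / 40.08 = 0.2869 mol
Ca²⁺ + 2e⁻ → Ca, so n(e⁻) = 2 × 0.2869 = 0.5738 mol
Q = 0.5738 × 96500 / 0.622 = 89020 C
t = Q / I = 89020 / 14.5 = 6139 s = 1.71 h

1.71 h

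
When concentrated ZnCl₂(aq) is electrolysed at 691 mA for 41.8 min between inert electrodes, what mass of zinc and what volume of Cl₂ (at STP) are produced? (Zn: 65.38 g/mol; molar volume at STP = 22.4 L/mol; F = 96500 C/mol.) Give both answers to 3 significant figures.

Q = 0.691 × 2508 = 1733 C; n(e⁻) = 1733 / 96500 = 0.01796 mol
Cathode: Zn²⁺ + 2e⁻ → Zn → n(Zn) = 0.01796/2 = 0.008980 mol → 0.587 g
Anode: 2Cl⁻ → Cl₂ + 2e⁻ → n(Cl₂) = 0.01796/2 = 0.008980 mol → 0.201 L

0.587 g Zn; 0.201 L Cl₂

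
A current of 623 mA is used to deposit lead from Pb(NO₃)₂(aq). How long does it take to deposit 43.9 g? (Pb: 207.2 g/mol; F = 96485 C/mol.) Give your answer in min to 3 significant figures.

n(Pb) = 43.9 / 207.2 = 0.2119 mol
Pb²⁺ + 2e⁻ → Pb, so n(e⁻) = 2 × 0.2119 = 0.4238 mol
Q = 0.4238 × 96485 = 40890 C
t = Q / I = 40890 / 0.623 = 65630 s = 1090 min

1090 min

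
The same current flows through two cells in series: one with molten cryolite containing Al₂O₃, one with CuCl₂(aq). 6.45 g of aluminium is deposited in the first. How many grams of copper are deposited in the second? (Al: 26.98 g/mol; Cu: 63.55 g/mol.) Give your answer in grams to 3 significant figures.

n(Al) = 6.45 / 26.98 = 0.2391 mol
Al³⁺ + 3e⁻ → Al, so n(e⁻) = 3 × 0.2391 = 0.7173 mol
The cells are in series, so the same charge (and hence the same n(e⁻) = 0.7173 mol) passes through both.
Cu²⁺ + 2e⁻ → Cu, so n(Cu) = 0.7173 / 2 = 0.3587 mol
m(Cu) = 0.3587 × 63.55 = 22.8 g

22.8 g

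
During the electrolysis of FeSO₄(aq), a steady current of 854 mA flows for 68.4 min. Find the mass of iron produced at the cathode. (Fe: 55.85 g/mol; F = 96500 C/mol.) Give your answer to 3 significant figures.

1.01 g

Q = It = 0.854 × 4104 = 3505 C
n(e⁻) = Q/F = 3505/96500 = 0.03632 mol
Fe²⁺ + 2e⁻ → Fe, so n(Fe) = 0.03632 / 2 = 0.01816 mol
m = 0.01816 × 55.85 = 1.01 g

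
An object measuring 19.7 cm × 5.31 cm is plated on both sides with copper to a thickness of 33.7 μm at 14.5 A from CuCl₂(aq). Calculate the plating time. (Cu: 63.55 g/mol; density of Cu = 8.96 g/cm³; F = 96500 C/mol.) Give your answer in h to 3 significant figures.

0.368 h

Plated area = 2 × 19.7 × 5.31 = 209.2 cm²
Volume = 209.2 × 33.7×10⁻⁴ cm = 0.7050 cm³
m(Cu) = 0.7050 × 8.96 = 6.317 g
n(Cu) = 6.317 / 63.55 = 0.09940 mol; n(e⁻) = 2 × 0.09940 = 0.1988 mol
Q = 0.1988 × 96500 = 19180 C
t = 19180 / 14.5 = 1323 s = 0.368 h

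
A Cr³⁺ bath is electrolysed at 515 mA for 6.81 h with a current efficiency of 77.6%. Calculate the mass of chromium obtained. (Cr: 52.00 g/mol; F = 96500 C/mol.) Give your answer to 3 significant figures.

1.76 g

Q = 0.515 × 24516 = 12630 C
n(e⁻) = 12630 / 96500 = 0.1309 mol
Cr³⁺ + 3e⁻ → Cr, so theoretical m(Cr) = 0.04363 × 52.00 = 2.269 g
Actual mass = 77.6% × 2.269 = 1.76 g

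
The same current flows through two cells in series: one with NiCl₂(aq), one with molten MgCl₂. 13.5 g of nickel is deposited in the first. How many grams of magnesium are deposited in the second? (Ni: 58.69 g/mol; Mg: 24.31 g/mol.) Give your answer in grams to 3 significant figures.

5.59 g

n(Ni) = 13.5 / 58.69 = 0.2300 mol
Ni²⁺ + 2e⁻ → Ni, so n(e⁻) = 2 × 0.2300 = 0.4600 mol
Same current for the same time ⇒ same n(e⁻) = 0.4600 mol in both cells.
Mg²⁺ + 2e⁻ → Mg, so n(Mg) = 0.4600 / 2 = 0.2300 mol
m(Mg) = 0.2300 × 24.31 = 5.59 g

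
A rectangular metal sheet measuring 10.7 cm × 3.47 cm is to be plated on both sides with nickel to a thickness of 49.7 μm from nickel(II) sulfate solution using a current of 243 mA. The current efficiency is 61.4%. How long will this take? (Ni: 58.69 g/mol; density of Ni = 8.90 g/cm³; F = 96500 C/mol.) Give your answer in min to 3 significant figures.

1210 min

Plated area = 2 × 10.7 × 3.47 = 74.26 cm²
Volume = 74.26 × 49.7×10⁻⁴ cm = 0.3691 cm³
m(Ni) = 0.3691 × 8.90 = 3.285 g
n(Ni) = 3.285 / 58.69 = 0.05597 mol; n(e⁻) = 2 × 0.05597 = 0.1119 mol
Q = 0.1119 × 96500 / 0.614 = 17590 C
t = 17590 / 0.243 = 72390 s = 1210 min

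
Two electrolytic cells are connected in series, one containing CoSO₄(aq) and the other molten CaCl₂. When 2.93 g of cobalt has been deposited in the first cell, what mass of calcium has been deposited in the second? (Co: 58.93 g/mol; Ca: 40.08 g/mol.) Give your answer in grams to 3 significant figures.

n(Co) = 2.93 / 58.93 = 0.04972 mol
Co²⁺ + 2e⁻ → Co, so n(e⁻) = 2 × 0.04972 = 0.09944 mol
Since the cells are in series, n(e⁻) in the Ca cell is also 0.09944 mol.
Ca²⁺ + 2e⁻ → Ca, so n(Ca) = 0.09944 / 2 = 0.04972 mol
m(Ca) = 0.04972 × 40.08 = 1.99 g

1.99 g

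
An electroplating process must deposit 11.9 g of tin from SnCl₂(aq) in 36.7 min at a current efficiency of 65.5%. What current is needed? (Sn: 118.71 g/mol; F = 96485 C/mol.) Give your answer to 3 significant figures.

13.4 A

n(Sn) = 11.9 / 118.71 = 0.1002 mol
Sn²⁺ + 2e⁻ → Sn, so n(e⁻) = 2 × 0.1002 = 0.2004 mol
Q = 0.2004 × 96485 / 0.655 = 29520 C
I = Q / t = 29520 / 2202 s = 13.4 A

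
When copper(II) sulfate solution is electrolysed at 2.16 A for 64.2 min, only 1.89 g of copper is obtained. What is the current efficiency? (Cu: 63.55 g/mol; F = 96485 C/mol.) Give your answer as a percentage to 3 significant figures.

69.0%

Q = 2.16 × 3852 = 8320 C
n(e⁻) = 8320 / 96485 = 0.08623 mol
Cu²⁺ + 2e⁻ → Cu, so theoretical n(Cu) = 0.04312 mol → 2.740 g
Efficiency = 1.89 / 2.740 = 0.6898 = 69.0%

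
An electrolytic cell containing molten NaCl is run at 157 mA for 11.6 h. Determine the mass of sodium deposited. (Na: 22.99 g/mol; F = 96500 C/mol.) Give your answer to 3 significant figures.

Q = It = 0.157 × 41760 = 6556 C
n(e⁻) = 6556 / 96500 = 0.06794 mol
Na⁺ + e⁻ → Na, so n(Na) = 0.06794 mol
m = 0.06794 × 22.99 = 1.56 g

1.56 g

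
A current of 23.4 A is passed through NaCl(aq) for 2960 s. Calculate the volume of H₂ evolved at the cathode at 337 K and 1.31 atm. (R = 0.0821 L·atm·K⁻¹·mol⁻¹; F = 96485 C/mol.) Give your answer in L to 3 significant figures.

Charge passed = 23.4 × 2960 = 69260 C
Moles of electrons = 69260 / 96485 = 0.7178 mol
2H⁺ + 2e⁻ → H₂, so n(H₂) = 0.7178 / 2 = 0.3589 mol
V = nRT/P = 0.3589 × 0.0821 × 337 / 1.31 = 7.580 L

7.58 L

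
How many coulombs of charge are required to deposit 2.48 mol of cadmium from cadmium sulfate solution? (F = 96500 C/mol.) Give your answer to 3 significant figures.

4.79×10^5 C

Cd²⁺ + 2e⁻ → Cd, so n(e⁻) = 2 × 2.48 = 4.960 mol
Q = 4.960 × 96500 = 4.786×10^5 C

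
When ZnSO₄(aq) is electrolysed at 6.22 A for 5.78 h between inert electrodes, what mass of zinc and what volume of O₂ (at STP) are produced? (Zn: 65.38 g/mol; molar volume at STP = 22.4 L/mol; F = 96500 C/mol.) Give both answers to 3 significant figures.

43.8 g Zn; 7.51 L O₂

Q = 6.22 × 20808 = 1.294×10^5 C; n(e⁻) = 1.294×10^5 / 96500 = 1.341 mol
Cathode: Zn²⁺ + 2e⁻ → Zn → n(Zn) = 1.341/2 = 0.6705 mol → 43.8 g
Anode: 2H₂O → O₂ + 4H⁺ + 4e⁻ → n(O₂) = 1.341/4 = 0.3353 mol → 7.51 L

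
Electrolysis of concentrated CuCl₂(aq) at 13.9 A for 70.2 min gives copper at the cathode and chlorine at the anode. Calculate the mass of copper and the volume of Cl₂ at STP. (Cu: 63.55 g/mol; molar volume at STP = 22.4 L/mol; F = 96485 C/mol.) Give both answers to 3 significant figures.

Q = 13.9 × 4212 = 58550 C; n(e⁻) = 58550 / 96485 = 0.6068 mol
Cathode: Cu²⁺ + 2e⁻ → Cu → n(Cu) = 0.6068/2 = 0.3034 mol → 19.3 g
Anode: 2Cl⁻ → Cl₂ + 2e⁻ → n(Cl₂) = 0.6068/2 = 0.3034 mol → 6.80 L

19.3 g Cu; 6.80 L Cl₂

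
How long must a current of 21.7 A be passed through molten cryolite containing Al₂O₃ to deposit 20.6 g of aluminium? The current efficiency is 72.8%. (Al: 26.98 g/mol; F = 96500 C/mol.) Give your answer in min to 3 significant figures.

233 min

n(Al) = 20.6 / 26.98 = 0.7635 mol
Al³⁺ + 3e⁻ → Al, so n(e⁻) = 3 × 0.7635 = 2.291 mol
Q = 2.291 × 96500 / 0.728 = 3.037×10^5 C
t = Q / I = 3.037×10^5 / 21.7 = 14000 s = 233 min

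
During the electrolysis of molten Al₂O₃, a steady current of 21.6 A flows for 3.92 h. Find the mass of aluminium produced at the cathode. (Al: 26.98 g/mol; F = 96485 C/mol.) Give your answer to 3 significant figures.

Charge passed = 21.6 × 14112 = 3.048×10^5 C
n(e⁻) = 3.048×10^5 / 96485 = 3.159 mol
Al³⁺ + 3e⁻ → Al, so n(Al) = 3.159 / 3 = 1.053 mol
m = 1.053 × 26.98 = 28.4 g

28.4 g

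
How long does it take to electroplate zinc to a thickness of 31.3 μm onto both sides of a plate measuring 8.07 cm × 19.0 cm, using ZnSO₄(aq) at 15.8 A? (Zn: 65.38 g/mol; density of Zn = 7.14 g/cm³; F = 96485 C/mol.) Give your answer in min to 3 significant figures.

Plated area = 2 × 8.07 × 19.0 = 306.7 cm²
Volume = 306.7 × 31.3×10⁻⁴ cm = 0.9600 cm³
m(Zn) = 0.9600 × 7.14 = 6.854 g
n(Zn) = 6.854 / 65.38 = 0.1048 mol; n(e⁻) = 2 × 0.1048 = 0.2096 mol
Q = 0.2096 × 96485 = 20220 C
t = 20220 / 15.8 = 1280 s = 21.3 min

21.3 min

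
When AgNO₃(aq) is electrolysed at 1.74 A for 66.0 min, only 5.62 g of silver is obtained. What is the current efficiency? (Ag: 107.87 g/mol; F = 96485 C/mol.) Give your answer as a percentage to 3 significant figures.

73.0%

Q = 1.74 × 3960 = 6890 C
n(e⁻) = 6890 / 96485 = 0.07141 mol
Ag⁺ + e⁻ → Ag, so theoretical n(Ag) = 0.07141 mol → 7.703 g
Efficiency = 5.62 / 7.703 = 0.7296 = 73.0%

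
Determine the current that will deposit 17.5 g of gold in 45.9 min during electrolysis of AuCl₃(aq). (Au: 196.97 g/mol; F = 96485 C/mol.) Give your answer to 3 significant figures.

9.34 A

n(Au) = 17.5 / 196.97 = 0.08885 mol
Au³⁺ + 3e⁻ → Au, so n(e⁻) = 3 × 0.08885 = 0.2666 mol
Q = 0.2666 × 96485 = 25720 C
I = Q / t = 25720 / 2754 s = 9.34 A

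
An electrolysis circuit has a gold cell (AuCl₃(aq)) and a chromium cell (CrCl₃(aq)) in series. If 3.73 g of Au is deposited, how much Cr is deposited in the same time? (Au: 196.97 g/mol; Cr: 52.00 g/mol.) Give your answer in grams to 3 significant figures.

0.985 g

n(Au) = 3.73 / 196.97 = 0.01894 mol
Au³⁺ + 3e⁻ → Au, so n(e⁻) = 3 × 0.01894 = 0.05682 mol
The cells are in series, so the same charge (and hence the same n(e⁻) = 0.05682 mol) passes through both.
Cr³⁺ + 3e⁻ → Cr, so n(Cr) = 0.05682 / 3 = 0.01894 mol
m(Cr) = 0.01894 × 52.00 = 0.985 g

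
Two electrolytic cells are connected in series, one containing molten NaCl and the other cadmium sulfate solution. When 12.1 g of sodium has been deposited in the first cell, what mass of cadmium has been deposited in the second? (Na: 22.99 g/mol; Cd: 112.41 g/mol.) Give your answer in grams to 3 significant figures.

29.6 g

n(Na) = 12.1 / 22.99 = 0.5263 mol
Na⁺ + e⁻ → Na, so n(e⁻) = 0.5263 mol
The cells are in series, so the same charge (and hence the same n(e⁻) = 0.5263 mol) passes through both.
Cd²⁺ + 2e⁻ → Cd, so n(Cd) = 0.5263 / 2 = 0.2632 mol
m(Cd) = 0.2632 × 112.41 = 29.6 g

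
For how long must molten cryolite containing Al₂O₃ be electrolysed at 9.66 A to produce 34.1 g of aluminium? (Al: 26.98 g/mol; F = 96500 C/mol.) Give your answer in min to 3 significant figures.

n(Al) = 34.1 / 26.98 = 1.264 mol
Al³⁺ + 3e⁻ → Al, so n(e⁻) = 3 × 1.264 = 3.792 mol
Q = 3.792 × 96500 = 3.659×10^5 C
t = Q / I = 3.659×10^5 / 9.66 = 37880 s = 631 min

631 min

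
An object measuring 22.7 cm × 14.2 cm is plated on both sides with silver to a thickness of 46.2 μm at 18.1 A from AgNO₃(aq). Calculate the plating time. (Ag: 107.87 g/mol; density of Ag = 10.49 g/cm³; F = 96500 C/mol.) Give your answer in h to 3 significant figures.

Plated area = 2 × 22.7 × 14.2 = 644.7 cm²
Volume = 644.7 × 46.2×10⁻⁴ cm = 2.979 cm³
m(Ag) = 2.979 × 10.49 = 31.25 g
n(Ag) = 31.25 / 107.87 = 0.2897 mol; n(e⁻) = 0.2897 mol
Q = 0.2897 × 96500 = 27960 C
t = 27960 / 18.1 = 1545 s = 0.429 h

0.429 h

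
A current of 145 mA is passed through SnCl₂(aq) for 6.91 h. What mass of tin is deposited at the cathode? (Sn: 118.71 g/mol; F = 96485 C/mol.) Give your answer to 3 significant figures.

Q = 0.145 A × 24876 s = 3607 C
n(e⁻) = Q/F = 3607/96485 = 0.03738 mol
Sn²⁺ + 2e⁻ → Sn, so n(Sn) = 0.03738 / 2 = 0.01869 mol
m = 0.01869 × 118.71 = 2.22 g

2.22 g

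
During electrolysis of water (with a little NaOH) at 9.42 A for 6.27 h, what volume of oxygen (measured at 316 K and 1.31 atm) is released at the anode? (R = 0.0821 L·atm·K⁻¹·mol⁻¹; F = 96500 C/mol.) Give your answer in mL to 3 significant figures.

10900 mL

Q = 9.42 A × 22572 s = 2.126×10^5 C
Moles of electrons = 2.126×10^5 / 96500 = 2.203 mol
2H₂O → O₂ + 4H⁺ + 4e⁻, so n(O₂) = 2.203 / 4 = 0.5508 mol
V = nRT/P = 0.5508 × 0.0821 × 316 / 1.31 = 10.91 L
= 10900 mL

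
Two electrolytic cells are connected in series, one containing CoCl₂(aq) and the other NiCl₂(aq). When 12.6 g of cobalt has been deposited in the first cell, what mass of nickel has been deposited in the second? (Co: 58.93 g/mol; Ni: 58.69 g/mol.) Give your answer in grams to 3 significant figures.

n(Co) = 12.6 / 58.93 = 0.2138 mol
Co²⁺ + 2e⁻ → Co, so n(e⁻) = 2 × 0.2138 = 0.4276 mol
Same current for the same time ⇒ same n(e⁻) = 0.4276 mol in both cells.
Ni²⁺ + 2e⁻ → Ni, so n(Ni) = 0.4276 / 2 = 0.2138 mol
m(Ni) = 0.2138 × 58.69 = 12.5 g

12.5 g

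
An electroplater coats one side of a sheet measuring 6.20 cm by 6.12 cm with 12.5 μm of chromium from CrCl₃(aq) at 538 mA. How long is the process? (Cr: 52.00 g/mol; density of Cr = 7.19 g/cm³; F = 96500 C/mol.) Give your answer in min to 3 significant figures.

Plated area = 6.20 × 6.12 = 37.94 cm²
Volume = 37.94 × 12.5×10⁻⁴ cm = 0.04743 cm³
m(Cr) = 0.04743 × 7.19 = 0.3410 g
n(Cr) = 0.3410 / 52.00 = 0.006558 mol; n(e⁻) = 3 × 0.006558 = 0.01967 mol
Q = 0.01967 × 96500 = 1898 C
t = 1898 / 0.538 = 3528 s = 58.8 min

58.8 min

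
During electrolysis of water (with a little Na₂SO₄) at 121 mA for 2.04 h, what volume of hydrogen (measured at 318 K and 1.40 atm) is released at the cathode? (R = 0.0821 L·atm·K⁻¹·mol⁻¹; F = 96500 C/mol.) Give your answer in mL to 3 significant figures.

Q = It = 0.121 × 7344 = 888.6 C
Moles of electrons = 888.6 / 96500 = 0.009208 mol
2H⁺ + 2e⁻ → H₂, so n(H₂) = 0.009208 / 2 = 0.004604 mol
V = nRT/P = 0.004604 × 0.0821 × 318 / 1.40 = 0.08586 L
= 85.9 mL

85.9 mL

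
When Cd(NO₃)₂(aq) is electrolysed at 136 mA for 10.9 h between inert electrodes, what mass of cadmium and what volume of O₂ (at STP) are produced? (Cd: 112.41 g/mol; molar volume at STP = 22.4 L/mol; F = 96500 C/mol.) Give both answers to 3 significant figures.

3.11 g Cd; 0.310 L O₂

Q = 0.136 × 39240 = 5337 C; n(e⁻) = 5337 / 96500 = 0.05531 mol
Cathode: Cd²⁺ + 2e⁻ → Cd → n(Cd) = 0.05531/2 = 0.02766 mol → 3.11 g
Anode: 2H₂O → O₂ + 4H⁺ + 4e⁻ → n(O₂) = 0.05531/4 = 0.01383 mol → 0.310 L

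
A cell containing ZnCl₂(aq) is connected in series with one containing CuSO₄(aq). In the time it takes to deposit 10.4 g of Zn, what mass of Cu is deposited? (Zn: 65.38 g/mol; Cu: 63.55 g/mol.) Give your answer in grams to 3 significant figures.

n(Zn) = 10.4 / 65.38 = 0.1591 mol
Zn²⁺ + 2e⁻ → Zn, so n(e⁻) = 2 × 0.1591 = 0.3182 mol
Since the cells are in series, n(e⁻) in the Cu cell is also 0.3182 mol.
Cu²⁺ + 2e⁻ → Cu, so n(Cu) = 0.3182 / 2 = 0.1591 mol
m(Cu) = 0.1591 × 63.55 = 10.1 g

10.1 g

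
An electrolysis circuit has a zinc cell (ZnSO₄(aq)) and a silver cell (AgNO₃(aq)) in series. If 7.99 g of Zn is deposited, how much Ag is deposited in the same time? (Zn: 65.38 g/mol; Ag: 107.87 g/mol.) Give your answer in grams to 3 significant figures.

n(Zn) = 7.99 / 65.38 = 0.1222 mol
Zn²⁺ + 2e⁻ → Zn, so n(e⁻) = 2 × 0.1222 = 0.2444 mol
The cells are in series, so the same charge (and hence the same n(e⁻) = 0.2444 mol) passes through both.
Ag⁺ + e⁻ → Ag, so n(Ag) = 0.2444 mol
m(Ag) = 0.2444 × 107.87 = 26.4 g

26.4 g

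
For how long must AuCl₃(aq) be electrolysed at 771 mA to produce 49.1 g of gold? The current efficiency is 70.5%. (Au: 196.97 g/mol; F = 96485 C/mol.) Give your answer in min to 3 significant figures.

n(Au) = 49.1 / 196.97 = 0.2493 mol
Au³⁺ + 3e⁻ → Au, so n(e⁻) = 3 × 0.2493 = 0.7479 mol
Q = 0.7479 × 96485 / 0.705 = 1.024×10^5 C
t = Q / I = 1.024×10^5 / 0.771 = 1.328×10^5 s = 2210 min

2210 min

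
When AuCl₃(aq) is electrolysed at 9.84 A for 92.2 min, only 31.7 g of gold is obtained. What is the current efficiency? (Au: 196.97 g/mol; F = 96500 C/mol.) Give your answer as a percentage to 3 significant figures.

Q = 9.84 × 5532 = 54430 C
n(e⁻) = 54430 / 96500 = 0.5640 mol
Au³⁺ + 3e⁻ → Au, so theoretical n(Au) = 0.1880 mol → 37.03 g
Efficiency = 31.7 / 37.03 = 0.8561 = 85.6%

85.6%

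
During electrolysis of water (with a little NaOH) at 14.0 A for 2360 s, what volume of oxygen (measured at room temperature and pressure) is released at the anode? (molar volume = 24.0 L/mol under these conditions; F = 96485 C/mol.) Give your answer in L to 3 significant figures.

Q = It = 14.0 × 2360 = 33040 C
n(e⁻) = 33040 / 96485 = 0.3424 mol
2H₂O → O₂ + 4H⁺ + 4e⁻, so n(O₂) = 0.3424 / 4 = 0.08560 mol
V = 0.08560 × 24.0 = 2.054 L

2.05 L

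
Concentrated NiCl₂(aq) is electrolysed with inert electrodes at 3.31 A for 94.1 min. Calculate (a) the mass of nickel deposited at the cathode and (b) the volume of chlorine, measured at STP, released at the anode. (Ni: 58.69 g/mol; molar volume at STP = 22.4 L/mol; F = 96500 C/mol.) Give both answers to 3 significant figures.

5.68 g Ni; 2.17 L Cl₂

Q = 3.31 × 5646 = 18690 C; n(e⁻) = 18690 / 96500 = 0.1937 mol
Cathode: Ni²⁺ + 2e⁻ → Ni → n(Ni) = 0.1937/2 = 0.09685 mol → 5.68 g
Anode: 2Cl⁻ → Cl₂ + 2e⁻ → n(Cl₂) = 0.1937/2 = 0.09685 mol → 2.17 L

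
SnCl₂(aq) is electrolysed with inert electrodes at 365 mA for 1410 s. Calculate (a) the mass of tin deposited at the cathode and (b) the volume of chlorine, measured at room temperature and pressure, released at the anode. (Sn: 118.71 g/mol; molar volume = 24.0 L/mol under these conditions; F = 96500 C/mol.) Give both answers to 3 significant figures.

0.317 g Sn; 0.0640 L Cl₂

Q = 0.365 × 1410 = 514.7 C; n(e⁻) = 514.7 / 96500 = 0.005334 mol
Cathode: Sn²⁺ + 2e⁻ → Sn → n(Sn) = 0.005334/2 = 0.002667 mol → 0.317 g
Anode: 2Cl⁻ → Cl₂ + 2e⁻ → n(Cl₂) = 0.005334/2 = 0.002667 mol → 0.0640 L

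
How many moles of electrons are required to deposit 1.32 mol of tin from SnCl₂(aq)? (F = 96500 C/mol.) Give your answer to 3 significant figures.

Sn²⁺ + 2e⁻ → Sn, so n(e⁻) = 2 × 1.32 = 2.640 mol

2.64 mol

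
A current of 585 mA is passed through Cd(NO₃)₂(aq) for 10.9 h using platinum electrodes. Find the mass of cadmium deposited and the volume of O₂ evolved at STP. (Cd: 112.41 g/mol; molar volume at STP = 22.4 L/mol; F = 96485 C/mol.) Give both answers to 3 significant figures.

13.4 g Cd; 1.33 L O₂

Q = 0.585 × 39240 = 22960 C; n(e⁻) = 22960 / 96485 = 0.2380 mol
Cathode: Cd²⁺ + 2e⁻ → Cd → n(Cd) = 0.2380/2 = 0.1190 mol → 13.4 g
Anode: 2H₂O → O₂ + 4H⁺ + 4e⁻ → n(O₂) = 0.2380/4 = 0.05950 mol → 1.33 L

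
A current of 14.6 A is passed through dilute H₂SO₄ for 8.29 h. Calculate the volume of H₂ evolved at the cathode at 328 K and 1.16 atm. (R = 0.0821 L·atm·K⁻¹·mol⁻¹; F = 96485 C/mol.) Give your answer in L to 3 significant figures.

52.4 L

Q = It = 14.6 × 29844 = 4.357×10^5 C
n(e⁻) = Q/F = 4.357×10^5/96485 = 4.516 mol
2H⁺ + 2e⁻ → H₂, so n(H₂) = 4.516 / 2 = 2.258 mol
V = nRT/P = 2.258 × 0.0821 × 328 / 1.16 = 52.42 L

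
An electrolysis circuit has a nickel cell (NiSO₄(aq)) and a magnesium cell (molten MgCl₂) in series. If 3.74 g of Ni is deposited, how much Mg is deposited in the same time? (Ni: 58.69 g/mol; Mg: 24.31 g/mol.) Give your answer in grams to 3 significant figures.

1.55 g

n(Ni) = 3.74 / 58.69 = 0.06372 mol
Ni²⁺ + 2e⁻ → Ni, so n(e⁻) = 2 × 0.06372 = 0.1274 mol
Same current for the same time ⇒ same n(e⁻) = 0.1274 mol in both cells.
Mg²⁺ + 2e⁻ → Mg, so n(Mg) = 0.1274 / 2 = 0.06370 mol
m(Mg) = 0.06370 × 24.31 = 1.55 g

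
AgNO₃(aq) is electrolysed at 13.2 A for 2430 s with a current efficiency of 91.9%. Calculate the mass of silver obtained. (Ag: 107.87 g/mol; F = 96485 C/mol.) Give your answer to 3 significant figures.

Q = 13.2 × 2430 = 32080 C
n(e⁻) = 32080 / 96485 = 0.3325 mol
Ag⁺ + e⁻ → Ag, so theoretical m(Ag) = 0.3325 × 107.87 = 35.87 g
Actual mass = 91.9% × 35.87 = 33.0 g

33.0 g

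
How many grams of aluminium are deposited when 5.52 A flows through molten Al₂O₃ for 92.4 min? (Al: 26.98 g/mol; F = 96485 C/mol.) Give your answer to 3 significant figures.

Q = 5.52 A × 5544 s = 30600 C
Moles of electrons = 30600 / 96485 = 0.3171 mol
Al³⁺ + 3e⁻ → Al, so n(Al) = 0.3171 / 3 = 0.1057 mol
m = 0.1057 × 26.98 = 2.85 g

2.85 g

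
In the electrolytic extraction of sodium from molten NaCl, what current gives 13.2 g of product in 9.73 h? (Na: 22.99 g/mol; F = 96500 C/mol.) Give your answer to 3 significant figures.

1.58 A

n(Na) = 13.2 / 22.99 = 0.5742 mol
Na⁺ + e⁻ → Na, so n(e⁻) = 0.5742 mol
Q = 0.5742 × 96500 = 55410 C
I = Q / t = 55410 / 35028 s = 1.58 A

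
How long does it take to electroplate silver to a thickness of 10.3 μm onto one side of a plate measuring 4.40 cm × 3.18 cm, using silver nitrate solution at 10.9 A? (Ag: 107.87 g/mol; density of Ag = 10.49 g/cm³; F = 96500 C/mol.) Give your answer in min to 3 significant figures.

Plated area = 4.40 × 3.18 = 13.99 cm²
Volume = 13.99 × 10.3×10⁻⁴ cm = 0.01441 cm³
m(Ag) = 0.01441 × 10.49 = 0.1512 g
n(Ag) = 0.1512 / 107.87 = 0.001402 mol; n(e⁻) = 0.001402 mol
Q = 0.001402 × 96500 = 135.3 C
t = 135.3 / 10.9 = 12.41 s = 0.207 min

0.207 min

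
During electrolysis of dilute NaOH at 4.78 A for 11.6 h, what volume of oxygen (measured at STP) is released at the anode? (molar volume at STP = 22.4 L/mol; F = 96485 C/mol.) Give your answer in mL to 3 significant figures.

Charge passed = 4.78 × 41760 = 1.996×10^5 C
Moles of electrons = 1.996×10^5 / 96485 = 2.069 mol
2H₂O → O₂ + 4H⁺ + 4e⁻, so n(O₂) = 2.069 / 4 = 0.5173 mol
V = 0.5173 × 22.4 = 11.59 L
= 11600 mL

11600 mL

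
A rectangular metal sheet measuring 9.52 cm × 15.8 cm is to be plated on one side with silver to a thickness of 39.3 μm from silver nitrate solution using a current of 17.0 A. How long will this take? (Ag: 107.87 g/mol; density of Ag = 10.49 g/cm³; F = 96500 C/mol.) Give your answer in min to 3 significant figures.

Plated area = 9.52 × 15.8 = 150.4 cm²
Volume = 150.4 × 39.3×10⁻⁴ cm = 0.5911 cm³
m(Ag) = 0.5911 × 10.49 = 6.201 g
n(Ag) = 6.201 / 107.87 = 0.05749 mol; n(e⁻) = 0.05749 mol
Q = 0.05749 × 96500 = 5548 C
t = 5548 / 17.0 = 326.4 s = 5.44 min

5.44 min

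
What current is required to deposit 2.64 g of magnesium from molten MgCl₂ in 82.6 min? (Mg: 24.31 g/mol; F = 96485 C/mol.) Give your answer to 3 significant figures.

4.23 A

n(Mg) = 2.64 / 24.31 = 0.1086 mol
Mg²⁺ + 2e⁻ → Mg, so n(e⁻) = 2 × 0.1086 = 0.2172 mol
Q = 0.2172 × 96485 = 20960 C
I = Q / t = 20960 / 4956 s = 4.23 A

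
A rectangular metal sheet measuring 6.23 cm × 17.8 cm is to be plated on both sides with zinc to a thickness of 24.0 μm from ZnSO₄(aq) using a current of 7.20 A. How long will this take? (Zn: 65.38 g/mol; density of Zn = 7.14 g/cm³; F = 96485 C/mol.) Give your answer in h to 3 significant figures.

Plated area = 2 × 6.23 × 17.8 = 221.8 cm²
Volume = 221.8 × 24.0×10⁻⁴ cm = 0.5323 cm³
m(Zn) = 0.5323 × 7.14 = 3.801 g
n(Zn) = 3.801 / 65.38 = 0.05814 mol; n(e⁻) = 2 × 0.05814 = 0.1163 mol
Q = 0.1163 × 96485 = 11220 C
t = 11220 / 7.20 = 1558 s = 0.433 h

0.433 h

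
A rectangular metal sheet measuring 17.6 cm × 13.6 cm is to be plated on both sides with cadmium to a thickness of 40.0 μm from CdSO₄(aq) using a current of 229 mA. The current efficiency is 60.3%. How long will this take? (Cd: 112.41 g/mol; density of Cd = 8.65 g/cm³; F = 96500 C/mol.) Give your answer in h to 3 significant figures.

57.2 h

Plated area = 2 × 17.6 × 13.6 = 478.7 cm²
Volume = 478.7 × 40.0×10⁻⁴ cm = 1.915 cm³
m(Cd) = 1.915 × 8.65 = 16.56 g
n(Cd) = 16.56 / 112.41 = 0.1473 mol; n(e⁻) = 2 × 0.1473 = 0.2946 mol
Q = 0.2946 × 96500 / 0.603 = 47150 C
t = 47150 / 0.229 = 2.059×10^5 s = 57.2 h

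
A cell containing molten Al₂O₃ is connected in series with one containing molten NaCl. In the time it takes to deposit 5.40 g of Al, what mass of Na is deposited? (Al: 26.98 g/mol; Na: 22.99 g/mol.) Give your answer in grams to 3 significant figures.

13.8 g

n(Al) = 5.40 / 26.98 = 0.2001 mol
Al³⁺ + 3e⁻ → Al, so n(e⁻) = 3 × 0.2001 = 0.6003 mol
Since the cells are in series, n(e⁻) in the Na cell is also 0.6003 mol.
Na⁺ + e⁻ → Na, so n(Na) = 0.6003 mol
m(Na) = 0.6003 × 22.99 = 13.8 g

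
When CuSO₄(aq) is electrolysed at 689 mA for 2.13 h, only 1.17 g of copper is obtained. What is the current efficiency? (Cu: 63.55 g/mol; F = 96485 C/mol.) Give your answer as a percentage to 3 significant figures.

67.2%

Q = 0.689 × 7668 = 5283 C
n(e⁻) = 5283 / 96485 = 0.05475 mol
Cu²⁺ + 2e⁻ → Cu, so theoretical n(Cu) = 0.02738 mol → 1.740 g
Efficiency = 1.17 / 1.740 = 0.6724 = 67.2%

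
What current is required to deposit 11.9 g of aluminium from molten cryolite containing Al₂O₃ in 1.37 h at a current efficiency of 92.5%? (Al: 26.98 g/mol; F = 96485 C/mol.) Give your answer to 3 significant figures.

n(Al) = 11.9 / 26.98 = 0.4411 mol
Al³⁺ + 3e⁻ → Al, so n(e⁻) = 3 × 0.4411 = 1.323 mol
Q = 1.323 × 96485 / 0.925 = 1.380×10^5 C
I = Q / t = 1.380×10^5 / 4932 s = 28.0 A

28.0 A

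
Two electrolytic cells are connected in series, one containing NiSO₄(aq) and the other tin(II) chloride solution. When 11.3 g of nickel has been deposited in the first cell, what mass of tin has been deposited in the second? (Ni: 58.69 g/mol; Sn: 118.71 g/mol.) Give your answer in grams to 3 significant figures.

n(Ni) = 11.3 / 58.69 = 0.1925 mol
Ni²⁺ + 2e⁻ → Ni, so n(e⁻) = 2 × 0.1925 = 0.3850 mol
In series, the same 0.3850 mol of electrons flows through the second cell.
Sn²⁺ + 2e⁻ → Sn, so n(Sn) = 0.3850 / 2 = 0.1925 mol
m(Sn) = 0.1925 × 118.71 = 22.9 g

22.9 g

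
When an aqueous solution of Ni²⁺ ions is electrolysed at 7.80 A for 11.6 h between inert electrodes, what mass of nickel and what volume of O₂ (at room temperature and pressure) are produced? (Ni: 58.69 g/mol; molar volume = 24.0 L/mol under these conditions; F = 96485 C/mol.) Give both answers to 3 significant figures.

99.1 g Ni; 20.3 L O₂

Q = 7.80 × 41760 = 3.257×10^5 C; n(e⁻) = 3.257×10^5 / 96485 = 3.376 mol
Cathode: Ni²⁺ + 2e⁻ → Ni → n(Ni) = 3.376/2 = 1.688 mol → 99.1 g
Anode: 2H₂O → O₂ + 4H⁺ + 4e⁻ → n(O₂) = 3.376/4 = 0.8440 mol → 20.3 L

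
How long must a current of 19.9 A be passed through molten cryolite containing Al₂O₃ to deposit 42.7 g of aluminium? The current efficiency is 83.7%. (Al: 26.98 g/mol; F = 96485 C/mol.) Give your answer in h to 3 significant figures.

7.64 h

n(Al) = 42.7 / 26.98 = 1.583 mol
Al³⁺ + 3e⁻ → Al, so n(e⁻) = 3 × 1.583 = 4.749 mol
Q = 4.749 × 96485 / 0.837 = 5.474×10^5 C
t = Q / I = 5.474×10^5 / 19.9 = 27510 s = 7.64 h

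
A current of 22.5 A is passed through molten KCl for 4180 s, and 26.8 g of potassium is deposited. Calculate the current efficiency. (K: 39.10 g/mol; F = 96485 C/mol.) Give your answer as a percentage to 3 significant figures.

Q = 22.5 × 4180 = 94050 C
n(e⁻) = 94050 / 96485 = 0.9748 mol
K⁺ + e⁻ → K, so theoretical n(K) = 0.9748 mol → 38.11 g
Efficiency = 26.8 / 38.11 = 0.7032 = 70.3%

70.3%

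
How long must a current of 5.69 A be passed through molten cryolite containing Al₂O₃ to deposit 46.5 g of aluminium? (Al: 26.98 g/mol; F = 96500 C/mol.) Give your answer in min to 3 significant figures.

1460 min

n(Al) = 46.5 / 26.98 = 1.723 mol
Al³⁺ + 3e⁻ → Al, so n(e⁻) = 3 × 1.723 = 5.169 mol
Q = 5.169 × 96500 = 4.988×10^5 C
t = Q / I = 4.988×10^5 / 5.69 = 87660 s = 1460 min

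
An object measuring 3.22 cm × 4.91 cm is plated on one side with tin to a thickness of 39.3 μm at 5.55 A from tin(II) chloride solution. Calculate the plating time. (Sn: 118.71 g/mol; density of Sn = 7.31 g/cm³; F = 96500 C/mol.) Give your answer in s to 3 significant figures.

133 s

Plated area = 3.22 × 4.91 = 15.81 cm²
Volume = 15.81 × 39.3×10⁻⁴ cm = 0.06213 cm³
m(Sn) = 0.06213 × 7.31 = 0.4542 g
n(Sn) = 0.4542 / 118.71 = 0.003826 mol; n(e⁻) = 2 × 0.003826 = 0.007652 mol
Q = 0.007652 × 96500 = 738.4 C
t = 738.4 / 5.55 = 133.0 s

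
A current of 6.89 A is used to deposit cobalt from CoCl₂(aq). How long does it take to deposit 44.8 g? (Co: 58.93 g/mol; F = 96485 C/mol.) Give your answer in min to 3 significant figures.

n(Co) = 44.8 / 58.93 = 0.7602 mol
Co²⁺ + 2e⁻ → Co, so n(e⁻) = 2 × 0.7602 = 1.520 mol
Q = 1.520 × 96485 = 1.467×10^5 C
t = Q / I = 1.467×10^5 / 6.89 = 21290 s = 355 min

355 min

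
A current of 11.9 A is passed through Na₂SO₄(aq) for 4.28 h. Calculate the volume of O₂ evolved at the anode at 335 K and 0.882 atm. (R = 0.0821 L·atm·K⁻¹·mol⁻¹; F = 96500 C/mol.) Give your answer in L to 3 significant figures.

Q = 11.9 A × 15408 s = 1.834×10^5 C
n(e⁻) = Q/F = 1.834×10^5/96500 = 1.901 mol
2H₂O → O₂ + 4H⁺ + 4e⁻, so n(O₂) = 1.901 / 4 = 0.4753 mol
V = nRT/P = 0.4753 × 0.0821 × 335 / 0.882 = 14.82 L

14.8 L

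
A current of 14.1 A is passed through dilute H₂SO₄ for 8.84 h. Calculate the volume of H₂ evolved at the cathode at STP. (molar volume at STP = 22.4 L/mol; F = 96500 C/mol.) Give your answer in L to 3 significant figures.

52.1 L

Q = It = 14.1 × 31824 = 4.487×10^5 C
Moles of electrons = 4.487×10^5 / 96500 = 4.650 mol
2H⁺ + 2e⁻ → H₂, so n(H₂) = 4.650 / 2 = 2.325 mol
V = 2.325 × 22.4 = 52.08 L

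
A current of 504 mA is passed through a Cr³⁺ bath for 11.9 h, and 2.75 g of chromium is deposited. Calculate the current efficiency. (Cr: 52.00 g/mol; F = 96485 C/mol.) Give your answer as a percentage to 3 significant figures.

70.9%

Q = 0.504 × 42840 = 21590 C
n(e⁻) = 21590 / 96485 = 0.2238 mol
Cr³⁺ + 3e⁻ → Cr, so theoretical n(Cr) = 0.07460 mol → 3.879 g
Efficiency = 2.75 / 3.879 = 0.7089 = 70.9%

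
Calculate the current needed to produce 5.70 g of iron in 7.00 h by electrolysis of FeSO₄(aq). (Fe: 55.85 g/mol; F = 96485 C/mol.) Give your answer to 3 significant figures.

n(Fe) = 5.70 / 55.85 = 0.1021 mol
Fe²⁺ + 2e⁻ → Fe, so n(e⁻) = 2 × 0.1021 = 0.2042 mol
Q = 0.2042 × 96485 = 19700 C
I = Q / t = 19700 / 25200 s = 0.782 A

0.782 A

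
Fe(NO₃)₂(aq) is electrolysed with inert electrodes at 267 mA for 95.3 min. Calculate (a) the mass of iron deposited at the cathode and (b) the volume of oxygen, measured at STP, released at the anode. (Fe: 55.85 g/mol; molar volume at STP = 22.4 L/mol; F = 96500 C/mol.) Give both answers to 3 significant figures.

0.442 g Fe; 0.0886 L O₂

Q = 0.267 × 5718 = 1527 C; n(e⁻) = 1527 / 96500 = 0.01582 mol
Cathode: Fe²⁺ + 2e⁻ → Fe → n(Fe) = 0.01582/2 = 0.007910 mol → 0.442 g
Anode: 2H₂O → O₂ + 4H⁺ + 4e⁻ → n(O₂) = 0.01582/4 = 0.003955 mol → 0.0886 L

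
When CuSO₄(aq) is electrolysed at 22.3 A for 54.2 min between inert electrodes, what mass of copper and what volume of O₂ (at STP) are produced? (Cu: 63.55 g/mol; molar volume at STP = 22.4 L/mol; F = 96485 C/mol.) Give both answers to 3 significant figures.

Q = 22.3 × 3252 = 72520 C; n(e⁻) = 72520 / 96485 = 0.7516 mol
Cathode: Cu²⁺ + 2e⁻ → Cu → n(Cu) = 0.7516/2 = 0.3758 mol → 23.9 g
Anode: 2H₂O → O₂ + 4H⁺ + 4e⁻ → n(O₂) = 0.7516/4 = 0.1879 mol → 4.21 L

23.9 g Cu; 4.21 L O₂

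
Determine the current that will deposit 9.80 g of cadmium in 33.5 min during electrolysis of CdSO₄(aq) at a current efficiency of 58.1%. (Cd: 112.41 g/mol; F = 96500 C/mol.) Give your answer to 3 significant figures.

14.4 A

n(Cd) = 9.80 / 112.41 = 0.08718 mol
Cd²⁺ + 2e⁻ → Cd, so n(e⁻) = 2 × 0.08718 = 0.1744 mol
Q = 0.1744 × 96500 / 0.581 = 28970 C
I = Q / t = 28970 / 2010 s = 14.4 A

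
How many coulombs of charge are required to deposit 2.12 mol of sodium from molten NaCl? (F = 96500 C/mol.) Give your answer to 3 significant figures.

2.05×10^5 C

Na⁺ + e⁻ → Na, so n(e⁻) = 1 × 2.12 = 2.120 mol
Q = 2.120 × 96500 = 2.046×10^5 C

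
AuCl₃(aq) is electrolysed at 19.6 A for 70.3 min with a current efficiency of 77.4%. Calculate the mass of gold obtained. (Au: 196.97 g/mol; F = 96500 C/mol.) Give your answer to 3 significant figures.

43.5 g

Q = 19.6 × 4218 = 82670 C
n(e⁻) = 82670 / 96500 = 0.8567 mol
Au³⁺ + 3e⁻ → Au, so theoretical m(Au) = 0.2856 × 196.97 = 56.25 g
Actual mass = 77.4% × 56.25 = 43.5 g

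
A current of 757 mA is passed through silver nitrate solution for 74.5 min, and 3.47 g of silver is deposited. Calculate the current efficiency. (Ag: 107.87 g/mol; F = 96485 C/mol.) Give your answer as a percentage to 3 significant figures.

Q = 0.757 × 4470 = 3384 C
n(e⁻) = 3384 / 96485 = 0.03507 mol
Ag⁺ + e⁻ → Ag, so theoretical n(Ag) = 0.03507 mol → 3.783 g
Efficiency = 3.47 / 3.783 = 0.9173 = 91.7%

91.7%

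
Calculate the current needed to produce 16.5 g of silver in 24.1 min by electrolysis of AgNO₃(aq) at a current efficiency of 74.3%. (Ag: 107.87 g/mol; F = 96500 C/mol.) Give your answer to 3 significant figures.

n(Ag) = 16.5 / 107.87 = 0.1530 mol
Ag⁺ + e⁻ → Ag, so n(e⁻) = 0.1530 mol
Q = 0.1530 × 96500 / 0.743 = 19870 C
I = Q / t = 19870 / 1446 s = 13.7 A

13.7 A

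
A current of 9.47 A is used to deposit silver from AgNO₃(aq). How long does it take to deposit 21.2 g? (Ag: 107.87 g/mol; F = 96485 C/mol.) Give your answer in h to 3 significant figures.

0.556 h

n(Ag) = 21.2 / 107.87 = 0.1965 mol
Ag⁺ + e⁻ → Ag, so n(e⁻) = 0.1965 mol
Q = 0.1965 × 96485 = 18960 C
t = Q / I = 18960 / 9.47 = 2002 s = 0.556 h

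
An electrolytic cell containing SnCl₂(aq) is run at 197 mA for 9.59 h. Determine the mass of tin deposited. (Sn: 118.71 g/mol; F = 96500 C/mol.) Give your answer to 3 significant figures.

Q = 0.197 A × 34524 s = 6801 C
Moles of electrons = 6801 / 96500 = 0.07048 mol
Sn²⁺ + 2e⁻ → Sn, so n(Sn) = 0.07048 / 2 = 0.03524 mol
m = 0.03524 × 118.71 = 4.18 g

4.18 g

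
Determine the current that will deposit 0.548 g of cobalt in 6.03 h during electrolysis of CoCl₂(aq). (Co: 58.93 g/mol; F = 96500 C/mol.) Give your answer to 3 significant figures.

n(Co) = 0.548 / 58.93 = 0.009299 mol
Co²⁺ + 2e⁻ → Co, so n(e⁻) = 2 × 0.009299 = 0.01860 mol
Q = 0.01860 × 96500 = 1795 C
I = Q / t = 1795 / 21708 s = 0.0827 A

0.0827 A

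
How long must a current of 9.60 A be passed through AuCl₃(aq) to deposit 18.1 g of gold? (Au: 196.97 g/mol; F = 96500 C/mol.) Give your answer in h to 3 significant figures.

n(Au) = 18.1 / 196.97 = 0.09189 mol
Au³⁺ + 3e⁻ → Au, so n(e⁻) = 3 × 0.09189 = 0.2757 mol
Q = 0.2757 × 96500 = 26610 C
t = Q / I = 26610 / 9.60 = 2772 s = 0.770 h

0.770 h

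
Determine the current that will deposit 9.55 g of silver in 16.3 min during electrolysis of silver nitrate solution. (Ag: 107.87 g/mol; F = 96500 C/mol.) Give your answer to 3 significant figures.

8.74 A

n(Ag) = 9.55 / 107.87 = 0.08853 mol
Ag⁺ + e⁻ → Ag, so n(e⁻) = 0.08853 mol
Q = 0.08853 × 96500 = 8543 C
I = Q / t = 8543 / 978 s = 8.74 A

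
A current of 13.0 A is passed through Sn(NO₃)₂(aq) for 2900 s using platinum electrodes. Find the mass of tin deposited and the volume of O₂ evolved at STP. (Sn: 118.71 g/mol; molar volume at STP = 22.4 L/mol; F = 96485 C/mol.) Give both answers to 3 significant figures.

23.2 g Sn; 2.19 L O₂

Q = 13.0 × 2900 = 37700 C; n(e⁻) = 37700 / 96485 = 0.3907 mol
Cathode: Sn²⁺ + 2e⁻ → Sn → n(Sn) = 0.3907/2 = 0.1954 mol → 23.2 g
Anode: 2H₂O → O₂ + 4H⁺ + 4e⁻ → n(O₂) = 0.3907/4 = 0.09768 mol → 2.19 L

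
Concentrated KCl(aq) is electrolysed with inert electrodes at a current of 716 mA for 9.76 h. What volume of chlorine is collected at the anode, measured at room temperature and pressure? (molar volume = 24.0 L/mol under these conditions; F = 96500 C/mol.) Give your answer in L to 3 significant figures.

Charge passed = 0.716 × 35136 = 25160 C
Moles of electrons = 25160 / 96500 = 0.2607 mol
2Cl⁻ → Cl₂ + 2e⁻, so n(Cl₂) = 0.2607 / 2 = 0.1304 mol
V = 0.1304 × 24.0 = 3.130 L

3.13 L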